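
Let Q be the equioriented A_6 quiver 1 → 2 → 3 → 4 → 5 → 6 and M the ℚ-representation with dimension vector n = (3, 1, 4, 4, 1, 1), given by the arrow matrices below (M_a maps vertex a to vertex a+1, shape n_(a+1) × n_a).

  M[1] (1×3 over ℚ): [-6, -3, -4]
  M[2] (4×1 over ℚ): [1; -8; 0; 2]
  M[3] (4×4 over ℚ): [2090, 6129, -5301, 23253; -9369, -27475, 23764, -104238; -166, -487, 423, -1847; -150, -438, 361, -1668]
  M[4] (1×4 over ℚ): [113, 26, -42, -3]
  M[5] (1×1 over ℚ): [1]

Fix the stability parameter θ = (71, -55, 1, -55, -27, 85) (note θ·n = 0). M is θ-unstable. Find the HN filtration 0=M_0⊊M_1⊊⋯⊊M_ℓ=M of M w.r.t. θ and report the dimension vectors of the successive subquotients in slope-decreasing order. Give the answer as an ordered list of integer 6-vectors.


Interval decomposition of M: I[1,1]^2, I[1,6], I[3,4]^3.
HN type (ℓ=4): μ^(1)=85; μ^(2)=71; μ^(3)=-13; μ^(4)=-27

((0, 0, 0, 0, 0, 1); (2, 0, 0, 0, 0, 0); (1, 1, 1, 1, 1, 0); (0, 0, 3, 3, 0, 0))


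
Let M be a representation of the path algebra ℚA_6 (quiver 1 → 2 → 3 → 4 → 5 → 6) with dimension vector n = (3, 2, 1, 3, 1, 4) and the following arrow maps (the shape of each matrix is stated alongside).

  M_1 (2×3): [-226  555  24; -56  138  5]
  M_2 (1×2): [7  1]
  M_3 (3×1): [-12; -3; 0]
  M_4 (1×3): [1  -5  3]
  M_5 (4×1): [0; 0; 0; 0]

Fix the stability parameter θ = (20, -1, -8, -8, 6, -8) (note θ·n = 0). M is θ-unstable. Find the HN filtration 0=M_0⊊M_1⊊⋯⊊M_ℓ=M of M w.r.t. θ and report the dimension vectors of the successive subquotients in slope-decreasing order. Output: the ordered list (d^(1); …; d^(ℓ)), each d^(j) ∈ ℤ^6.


Via rank(M_{q-1}∘⋯∘M_p): M ≅ I[1,1], I[1,2], I[1,5], I[4,4]^2, I[6,6]^4.
μ_θ-semistable layers: μ^(1)=20; μ^(2)=19/2; μ^(3)=6; μ^(4)=3/4; μ^(5)=-8

((1, 0, 0, 0, 0, 0); (1, 1, 0, 0, 0, 0); (0, 0, 0, 0, 1, 0); (1, 1, 1, 1, 0, 0); (0, 0, 0, 2, 0, 4))


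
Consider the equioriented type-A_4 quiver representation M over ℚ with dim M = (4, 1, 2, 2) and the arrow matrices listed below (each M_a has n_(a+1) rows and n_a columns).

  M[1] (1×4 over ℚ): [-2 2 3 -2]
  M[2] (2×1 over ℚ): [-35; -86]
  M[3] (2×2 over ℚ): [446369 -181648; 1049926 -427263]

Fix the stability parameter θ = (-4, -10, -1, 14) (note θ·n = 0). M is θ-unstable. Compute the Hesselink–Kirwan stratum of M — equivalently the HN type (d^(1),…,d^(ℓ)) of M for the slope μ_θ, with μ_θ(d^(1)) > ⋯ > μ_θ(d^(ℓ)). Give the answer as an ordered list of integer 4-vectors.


Barcode: M ≅ I[1,1]^3, I[1,4], I[3,4]. HN layers by μ_θ (4 steps, strictly decreasing):
  μ^(1)=14; μ^(2)=-1; μ^(3)=-4; μ^(4)=-7

((0, 0, 0, 2); (0, 0, 2, 0); (3, 0, 0, 0); (1, 1, 0, 0))


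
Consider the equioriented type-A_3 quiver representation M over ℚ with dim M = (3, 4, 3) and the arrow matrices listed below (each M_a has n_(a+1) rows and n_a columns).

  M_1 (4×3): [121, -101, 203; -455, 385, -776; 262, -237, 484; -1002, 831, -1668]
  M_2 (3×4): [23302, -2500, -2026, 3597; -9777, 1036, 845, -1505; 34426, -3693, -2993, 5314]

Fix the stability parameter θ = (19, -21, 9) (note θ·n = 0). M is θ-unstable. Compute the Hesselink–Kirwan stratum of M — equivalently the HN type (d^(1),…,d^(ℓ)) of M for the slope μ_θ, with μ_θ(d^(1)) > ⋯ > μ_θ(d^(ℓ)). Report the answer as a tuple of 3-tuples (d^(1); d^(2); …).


Via rank(M_{q-1}∘⋯∘M_p): M ≅ I[1,3]^3, I[2,2].
μ_θ-semistable layers: μ^(1)=9; μ^(2)=-1; μ^(3)=-21

((0, 0, 3); (3, 3, 0); (0, 1, 0))


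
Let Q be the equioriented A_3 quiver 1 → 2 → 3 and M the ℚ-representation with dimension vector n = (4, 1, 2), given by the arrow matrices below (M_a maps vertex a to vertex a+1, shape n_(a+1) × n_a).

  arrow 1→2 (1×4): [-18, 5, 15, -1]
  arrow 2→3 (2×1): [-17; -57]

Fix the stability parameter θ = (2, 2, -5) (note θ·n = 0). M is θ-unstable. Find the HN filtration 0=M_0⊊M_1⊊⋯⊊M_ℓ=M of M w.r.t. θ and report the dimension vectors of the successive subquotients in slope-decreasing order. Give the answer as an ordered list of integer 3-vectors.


Interval decomposition of M: I[1,1]^3, I[1,3], I[3,3].
HN type (ℓ=3): μ^(1)=2; μ^(2)=-1/3; μ^(3)=-5

((3, 0, 0); (1, 1, 1); (0, 0, 1))


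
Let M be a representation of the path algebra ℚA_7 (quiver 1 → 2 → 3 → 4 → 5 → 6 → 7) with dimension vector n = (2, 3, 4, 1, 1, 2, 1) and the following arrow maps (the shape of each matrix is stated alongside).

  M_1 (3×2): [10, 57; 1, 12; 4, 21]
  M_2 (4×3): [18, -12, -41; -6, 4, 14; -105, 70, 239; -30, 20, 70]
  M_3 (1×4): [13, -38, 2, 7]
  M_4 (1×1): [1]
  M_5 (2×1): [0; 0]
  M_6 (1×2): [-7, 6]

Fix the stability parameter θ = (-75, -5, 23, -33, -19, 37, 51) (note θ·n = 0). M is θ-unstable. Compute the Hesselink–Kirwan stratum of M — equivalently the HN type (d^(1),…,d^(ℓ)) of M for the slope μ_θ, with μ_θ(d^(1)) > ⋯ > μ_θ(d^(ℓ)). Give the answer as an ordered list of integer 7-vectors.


Barcode: M ≅ I[1,2], I[1,5], I[2,3], I[3,3]^2, I[6,6], I[6,7]. HN layers by μ_θ (6 steps, strictly decreasing):
  μ^(1)=51; μ^(2)=37; μ^(3)=23; μ^(4)=-5; μ^(5)=-17/2; μ^(6)=-75

((0, 0, 0, 0, 0, 0, 1); (0, 0, 0, 0, 0, 2, 0); (0, 0, 3, 0, 0, 0, 0); (0, 2, 0, 0, 0, 0, 0); (0, 1, 1, 1, 1, 0, 0); (2, 0, 0, 0, 0, 0, 0))


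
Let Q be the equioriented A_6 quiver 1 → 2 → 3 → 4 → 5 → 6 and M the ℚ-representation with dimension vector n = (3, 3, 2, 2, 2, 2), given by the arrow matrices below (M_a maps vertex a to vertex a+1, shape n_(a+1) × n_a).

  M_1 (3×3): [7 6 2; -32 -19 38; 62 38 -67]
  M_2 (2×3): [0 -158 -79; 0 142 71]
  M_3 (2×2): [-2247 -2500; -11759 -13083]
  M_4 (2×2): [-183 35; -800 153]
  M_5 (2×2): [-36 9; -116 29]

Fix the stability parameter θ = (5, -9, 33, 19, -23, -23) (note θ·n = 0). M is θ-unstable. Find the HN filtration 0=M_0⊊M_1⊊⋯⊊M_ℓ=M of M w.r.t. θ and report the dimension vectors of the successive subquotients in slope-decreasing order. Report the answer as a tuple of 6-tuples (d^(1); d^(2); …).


Via rank(M_{q-1}∘⋯∘M_p): M ≅ I[1,2]^2, I[1,5], I[3,6], I[6,6].
μ_θ-semistable layers: μ^(1)=29/3; μ^(2)=3/2; μ^(3)=-2; μ^(4)=-23

((0, 0, 1, 1, 1, 0); (0, 0, 1, 1, 1, 1); (3, 3, 0, 0, 0, 0); (0, 0, 0, 0, 0, 1))


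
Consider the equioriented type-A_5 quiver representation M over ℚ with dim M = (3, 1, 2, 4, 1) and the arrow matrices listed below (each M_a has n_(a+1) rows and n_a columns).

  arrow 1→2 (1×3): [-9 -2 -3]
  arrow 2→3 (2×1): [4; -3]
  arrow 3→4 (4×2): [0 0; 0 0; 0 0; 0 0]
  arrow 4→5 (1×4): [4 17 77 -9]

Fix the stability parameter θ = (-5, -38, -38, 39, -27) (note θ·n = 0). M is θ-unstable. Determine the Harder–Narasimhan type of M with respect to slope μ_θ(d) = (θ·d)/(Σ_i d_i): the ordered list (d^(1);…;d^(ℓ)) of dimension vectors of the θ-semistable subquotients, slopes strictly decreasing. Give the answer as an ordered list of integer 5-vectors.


Interval decomposition of M: I[1,1]^2, I[1,3], I[3,3], I[4,4]^3, I[4,5].
HN type (ℓ=5): μ^(1)=39; μ^(2)=6; μ^(3)=-5; μ^(4)=-27; μ^(5)=-38

((0, 0, 0, 3, 0); (0, 0, 0, 1, 1); (2, 0, 0, 0, 0); (1, 1, 1, 0, 0); (0, 0, 1, 0, 0))


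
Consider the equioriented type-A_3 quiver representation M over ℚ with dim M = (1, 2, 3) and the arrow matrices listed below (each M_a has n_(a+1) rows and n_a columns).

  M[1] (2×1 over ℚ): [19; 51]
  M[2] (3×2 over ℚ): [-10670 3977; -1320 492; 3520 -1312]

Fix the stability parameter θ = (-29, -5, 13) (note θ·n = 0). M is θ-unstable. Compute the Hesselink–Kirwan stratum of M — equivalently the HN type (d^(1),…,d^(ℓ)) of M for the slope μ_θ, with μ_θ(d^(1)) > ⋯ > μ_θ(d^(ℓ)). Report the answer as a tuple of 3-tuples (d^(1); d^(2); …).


Via rank(M_{q-1}∘⋯∘M_p): M ≅ I[1,3], I[2,2], I[3,3]^2.
μ_θ-semistable layers: μ^(1)=13; μ^(2)=-5; μ^(3)=-29

((0, 0, 3); (0, 2, 0); (1, 0, 0))


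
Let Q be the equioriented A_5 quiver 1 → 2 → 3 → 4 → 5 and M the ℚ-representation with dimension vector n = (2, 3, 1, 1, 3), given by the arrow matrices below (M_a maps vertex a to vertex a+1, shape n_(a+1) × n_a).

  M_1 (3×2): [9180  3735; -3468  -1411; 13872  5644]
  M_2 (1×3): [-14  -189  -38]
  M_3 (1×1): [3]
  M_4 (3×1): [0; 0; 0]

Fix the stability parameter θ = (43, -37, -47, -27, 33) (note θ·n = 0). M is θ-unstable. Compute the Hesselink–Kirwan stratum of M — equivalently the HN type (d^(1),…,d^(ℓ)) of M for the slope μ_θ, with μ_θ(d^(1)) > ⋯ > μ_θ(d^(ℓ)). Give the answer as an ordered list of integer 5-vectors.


Barcode: M ≅ I[1,1], I[1,4], I[2,2]^2, I[5,5]^3. HN layers by μ_θ (4 steps, strictly decreasing):
  μ^(1)=43; μ^(2)=33; μ^(3)=-17; μ^(4)=-37

((1, 0, 0, 0, 0); (0, 0, 0, 0, 3); (1, 1, 1, 1, 0); (0, 2, 0, 0, 0))


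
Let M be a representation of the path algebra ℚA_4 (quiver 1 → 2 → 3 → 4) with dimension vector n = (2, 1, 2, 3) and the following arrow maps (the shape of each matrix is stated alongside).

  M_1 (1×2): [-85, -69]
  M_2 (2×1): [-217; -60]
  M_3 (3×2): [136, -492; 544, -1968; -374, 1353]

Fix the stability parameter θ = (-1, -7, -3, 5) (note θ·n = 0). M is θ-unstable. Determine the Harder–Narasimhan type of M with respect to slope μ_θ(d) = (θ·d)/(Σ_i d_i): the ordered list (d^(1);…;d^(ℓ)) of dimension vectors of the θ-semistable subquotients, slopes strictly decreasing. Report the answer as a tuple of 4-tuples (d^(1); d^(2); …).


Via rank(M_{q-1}∘⋯∘M_p): M ≅ I[1,1], I[1,4], I[3,3], I[4,4]^2.
μ_θ-semistable layers: μ^(1)=5; μ^(2)=-1; μ^(3)=-3; μ^(4)=-4

((0, 0, 0, 3); (1, 0, 0, 0); (0, 0, 2, 0); (1, 1, 0, 0))


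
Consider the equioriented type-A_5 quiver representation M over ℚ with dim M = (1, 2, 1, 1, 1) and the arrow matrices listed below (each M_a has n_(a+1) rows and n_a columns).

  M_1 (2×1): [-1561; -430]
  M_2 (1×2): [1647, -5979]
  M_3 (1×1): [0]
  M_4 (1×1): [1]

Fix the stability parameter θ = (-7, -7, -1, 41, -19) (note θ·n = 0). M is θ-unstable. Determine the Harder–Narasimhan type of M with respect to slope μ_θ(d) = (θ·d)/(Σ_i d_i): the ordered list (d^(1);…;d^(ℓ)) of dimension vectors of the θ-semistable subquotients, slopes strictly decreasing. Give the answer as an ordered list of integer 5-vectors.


Barcode: M ≅ I[1,3], I[2,2], I[4,5]. HN layers by μ_θ (3 steps, strictly decreasing):
  μ^(1)=11; μ^(2)=-1; μ^(3)=-7

((0, 0, 0, 1, 1); (0, 0, 1, 0, 0); (1, 2, 0, 0, 0))


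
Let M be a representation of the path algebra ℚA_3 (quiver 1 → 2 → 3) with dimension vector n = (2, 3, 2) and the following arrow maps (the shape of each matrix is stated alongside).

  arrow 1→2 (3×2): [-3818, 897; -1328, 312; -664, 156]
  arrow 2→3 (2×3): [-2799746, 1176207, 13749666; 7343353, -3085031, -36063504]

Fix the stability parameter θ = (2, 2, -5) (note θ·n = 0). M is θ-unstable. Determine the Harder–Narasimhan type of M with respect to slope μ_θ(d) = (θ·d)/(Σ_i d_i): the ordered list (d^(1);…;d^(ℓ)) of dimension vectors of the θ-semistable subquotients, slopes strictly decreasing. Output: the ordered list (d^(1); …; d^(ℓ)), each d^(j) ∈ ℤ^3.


Via rank(M_{q-1}∘⋯∘M_p): M ≅ I[1,1], I[1,3], I[2,2], I[2,3].
μ_θ-semistable layers: μ^(1)=2; μ^(2)=-1/3; μ^(3)=-3/2

((1, 1, 0); (1, 1, 1); (0, 1, 1))


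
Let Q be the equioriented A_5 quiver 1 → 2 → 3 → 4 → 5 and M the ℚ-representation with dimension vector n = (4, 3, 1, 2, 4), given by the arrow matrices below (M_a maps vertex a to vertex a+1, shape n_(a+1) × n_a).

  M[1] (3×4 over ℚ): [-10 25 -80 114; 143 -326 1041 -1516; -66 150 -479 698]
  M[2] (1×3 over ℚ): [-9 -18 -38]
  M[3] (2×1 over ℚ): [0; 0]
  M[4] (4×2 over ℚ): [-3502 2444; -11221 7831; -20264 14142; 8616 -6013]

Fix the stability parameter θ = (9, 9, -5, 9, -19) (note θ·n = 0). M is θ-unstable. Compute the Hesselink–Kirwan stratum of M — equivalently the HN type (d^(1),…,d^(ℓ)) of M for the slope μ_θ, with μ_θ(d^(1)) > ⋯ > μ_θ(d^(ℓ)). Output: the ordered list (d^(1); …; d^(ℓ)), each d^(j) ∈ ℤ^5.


Via rank(M_{q-1}∘⋯∘M_p): M ≅ I[1,1], I[1,2]^2, I[1,3], I[4,5]^2, I[5,5]^2.
μ_θ-semistable layers: μ^(1)=9; μ^(2)=13/3; μ^(3)=-5; μ^(4)=-19

((3, 2, 0, 0, 0); (1, 1, 1, 0, 0); (0, 0, 0, 2, 2); (0, 0, 0, 0, 2))


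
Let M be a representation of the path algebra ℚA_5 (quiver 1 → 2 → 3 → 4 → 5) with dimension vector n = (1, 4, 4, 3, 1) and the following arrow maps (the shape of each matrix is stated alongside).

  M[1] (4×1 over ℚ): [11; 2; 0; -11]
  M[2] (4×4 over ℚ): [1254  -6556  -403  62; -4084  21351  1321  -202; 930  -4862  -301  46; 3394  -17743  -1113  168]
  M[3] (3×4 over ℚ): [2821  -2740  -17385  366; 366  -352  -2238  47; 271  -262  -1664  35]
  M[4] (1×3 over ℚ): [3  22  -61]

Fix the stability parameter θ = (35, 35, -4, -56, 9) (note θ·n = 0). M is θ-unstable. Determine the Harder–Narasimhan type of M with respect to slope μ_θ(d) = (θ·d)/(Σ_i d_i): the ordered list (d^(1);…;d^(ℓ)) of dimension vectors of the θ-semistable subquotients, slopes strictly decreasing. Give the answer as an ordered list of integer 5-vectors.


Interval decomposition of M: I[1,2], I[2,4]^2, I[2,5], I[3,3].
HN type (ℓ=4): μ^(1)=35; μ^(2)=9; μ^(3)=-4; μ^(4)=-25/3

((1, 1, 0, 0, 0); (0, 0, 0, 0, 1); (0, 0, 1, 0, 0); (0, 3, 3, 3, 0))


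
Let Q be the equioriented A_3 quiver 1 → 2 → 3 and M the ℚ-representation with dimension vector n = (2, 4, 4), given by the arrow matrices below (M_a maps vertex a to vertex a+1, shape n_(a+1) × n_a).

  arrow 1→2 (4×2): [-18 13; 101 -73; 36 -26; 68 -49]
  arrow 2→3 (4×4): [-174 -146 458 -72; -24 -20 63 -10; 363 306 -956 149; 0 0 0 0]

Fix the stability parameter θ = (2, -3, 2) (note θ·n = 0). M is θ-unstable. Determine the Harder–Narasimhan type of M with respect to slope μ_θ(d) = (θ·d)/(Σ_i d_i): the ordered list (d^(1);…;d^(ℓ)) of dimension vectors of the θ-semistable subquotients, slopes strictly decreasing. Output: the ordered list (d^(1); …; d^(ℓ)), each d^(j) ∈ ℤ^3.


Barcode: M ≅ I[1,2], I[1,3], I[2,3]^2, I[3,3]. HN layers by μ_θ (3 steps, strictly decreasing):
  μ^(1)=2; μ^(2)=-1/2; μ^(3)=-3

((0, 0, 4); (2, 2, 0); (0, 2, 0))


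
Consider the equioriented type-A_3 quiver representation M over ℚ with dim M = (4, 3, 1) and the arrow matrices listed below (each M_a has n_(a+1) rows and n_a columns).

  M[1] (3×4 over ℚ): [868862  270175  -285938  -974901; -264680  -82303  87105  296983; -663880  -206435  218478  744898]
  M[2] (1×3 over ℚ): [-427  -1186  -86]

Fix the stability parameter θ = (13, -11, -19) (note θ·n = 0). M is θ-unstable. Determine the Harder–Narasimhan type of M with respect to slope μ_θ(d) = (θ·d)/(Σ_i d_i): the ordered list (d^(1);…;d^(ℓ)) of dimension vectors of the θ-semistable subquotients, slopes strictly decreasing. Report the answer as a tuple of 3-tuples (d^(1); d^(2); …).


Barcode: M ≅ I[1,1], I[1,2]^2, I[1,3]. HN layers by μ_θ (3 steps, strictly decreasing):
  μ^(1)=13; μ^(2)=1; μ^(3)=-17/3

((1, 0, 0); (2, 2, 0); (1, 1, 1))


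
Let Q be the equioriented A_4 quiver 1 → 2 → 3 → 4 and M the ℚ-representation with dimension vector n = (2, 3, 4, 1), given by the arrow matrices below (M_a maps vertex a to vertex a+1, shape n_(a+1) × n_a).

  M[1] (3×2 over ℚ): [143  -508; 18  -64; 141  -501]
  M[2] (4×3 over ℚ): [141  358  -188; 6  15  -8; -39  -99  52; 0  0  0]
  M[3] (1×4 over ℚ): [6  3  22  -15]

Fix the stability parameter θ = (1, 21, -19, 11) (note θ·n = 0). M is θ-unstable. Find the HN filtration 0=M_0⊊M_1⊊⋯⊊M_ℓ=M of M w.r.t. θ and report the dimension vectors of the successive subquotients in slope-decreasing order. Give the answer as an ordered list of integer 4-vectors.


Barcode: M ≅ I[1,2], I[1,3], I[2,4], I[3,3]^2. HN layers by μ_θ (4 steps, strictly decreasing):
  μ^(1)=21; μ^(2)=11; μ^(3)=1; μ^(4)=-19

((0, 1, 0, 0); (0, 0, 0, 1); (2, 2, 2, 0); (0, 0, 2, 0))


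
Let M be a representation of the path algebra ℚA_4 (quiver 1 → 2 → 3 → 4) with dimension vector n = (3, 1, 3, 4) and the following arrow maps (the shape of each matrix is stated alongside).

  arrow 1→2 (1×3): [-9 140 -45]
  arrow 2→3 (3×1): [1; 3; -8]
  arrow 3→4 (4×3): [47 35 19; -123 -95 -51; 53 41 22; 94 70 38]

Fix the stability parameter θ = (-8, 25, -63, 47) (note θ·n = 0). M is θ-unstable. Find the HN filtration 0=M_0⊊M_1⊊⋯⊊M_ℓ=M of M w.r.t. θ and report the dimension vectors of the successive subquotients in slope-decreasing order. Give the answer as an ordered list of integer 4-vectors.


Via rank(M_{q-1}∘⋯∘M_p): M ≅ I[1,1]^2, I[1,3], I[3,4]^2, I[4,4]^2.
μ_θ-semistable layers: μ^(1)=47; μ^(2)=-8; μ^(3)=-46/3; μ^(4)=-63

((0, 0, 0, 4); (2, 0, 0, 0); (1, 1, 1, 0); (0, 0, 2, 0))


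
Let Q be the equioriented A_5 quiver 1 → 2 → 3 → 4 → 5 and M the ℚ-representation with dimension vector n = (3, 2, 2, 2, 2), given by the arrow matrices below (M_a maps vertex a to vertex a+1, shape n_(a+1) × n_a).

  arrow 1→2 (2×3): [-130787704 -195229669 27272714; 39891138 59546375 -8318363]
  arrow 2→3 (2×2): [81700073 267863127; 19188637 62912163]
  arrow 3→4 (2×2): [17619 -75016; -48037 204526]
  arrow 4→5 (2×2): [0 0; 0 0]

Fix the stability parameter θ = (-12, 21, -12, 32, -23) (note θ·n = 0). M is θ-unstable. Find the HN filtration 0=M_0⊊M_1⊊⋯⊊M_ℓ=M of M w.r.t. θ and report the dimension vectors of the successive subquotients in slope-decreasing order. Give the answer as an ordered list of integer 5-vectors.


Interval decomposition of M: I[1,1], I[1,2], I[1,4], I[3,4], I[5,5]^2.
HN type (ℓ=5): μ^(1)=32; μ^(2)=21; μ^(3)=9/2; μ^(4)=-12; μ^(5)=-23

((0, 0, 0, 2, 0); (0, 1, 0, 0, 0); (0, 1, 1, 0, 0); (3, 0, 1, 0, 0); (0, 0, 0, 0, 2))


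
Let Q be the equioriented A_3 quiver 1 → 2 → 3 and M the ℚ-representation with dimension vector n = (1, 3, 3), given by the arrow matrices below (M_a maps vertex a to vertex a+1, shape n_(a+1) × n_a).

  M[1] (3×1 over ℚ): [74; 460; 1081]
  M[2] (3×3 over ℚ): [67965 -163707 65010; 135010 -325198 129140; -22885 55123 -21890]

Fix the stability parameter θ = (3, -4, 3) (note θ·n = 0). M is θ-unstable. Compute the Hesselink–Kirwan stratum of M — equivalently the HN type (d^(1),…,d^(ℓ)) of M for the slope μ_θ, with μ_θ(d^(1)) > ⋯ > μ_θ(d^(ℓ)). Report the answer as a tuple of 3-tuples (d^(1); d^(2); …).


Barcode: M ≅ I[1,2], I[2,2], I[2,3], I[3,3]^2. HN layers by μ_θ (3 steps, strictly decreasing):
  μ^(1)=3; μ^(2)=-1/2; μ^(3)=-4

((0, 0, 3); (1, 1, 0); (0, 2, 0))


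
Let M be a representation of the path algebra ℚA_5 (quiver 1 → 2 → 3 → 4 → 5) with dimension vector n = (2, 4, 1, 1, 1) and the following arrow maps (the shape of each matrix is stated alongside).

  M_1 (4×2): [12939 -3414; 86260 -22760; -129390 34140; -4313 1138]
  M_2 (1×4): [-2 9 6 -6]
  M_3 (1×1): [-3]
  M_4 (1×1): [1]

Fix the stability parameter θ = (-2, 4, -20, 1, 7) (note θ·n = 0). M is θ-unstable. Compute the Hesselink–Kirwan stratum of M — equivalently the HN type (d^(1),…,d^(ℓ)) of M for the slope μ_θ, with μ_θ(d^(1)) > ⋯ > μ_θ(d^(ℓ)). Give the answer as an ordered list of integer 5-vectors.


Barcode: M ≅ I[1,1], I[1,2], I[2,2]^2, I[2,5]. HN layers by μ_θ (5 steps, strictly decreasing):
  μ^(1)=7; μ^(2)=4; μ^(3)=1; μ^(4)=-2; μ^(5)=-8

((0, 0, 0, 0, 1); (0, 3, 0, 0, 0); (0, 0, 0, 1, 0); (2, 0, 0, 0, 0); (0, 1, 1, 0, 0))


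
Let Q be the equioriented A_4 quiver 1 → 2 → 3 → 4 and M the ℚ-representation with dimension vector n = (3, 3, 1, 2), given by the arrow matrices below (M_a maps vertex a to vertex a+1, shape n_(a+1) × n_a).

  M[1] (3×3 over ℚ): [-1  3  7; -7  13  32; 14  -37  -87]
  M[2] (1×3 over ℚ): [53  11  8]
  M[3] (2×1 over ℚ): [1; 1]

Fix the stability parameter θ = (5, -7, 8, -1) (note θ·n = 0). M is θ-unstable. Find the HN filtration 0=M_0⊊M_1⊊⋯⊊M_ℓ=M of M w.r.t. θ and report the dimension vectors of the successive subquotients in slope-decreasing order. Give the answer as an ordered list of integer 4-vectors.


Via rank(M_{q-1}∘⋯∘M_p): M ≅ I[1,2]^2, I[1,4], I[4,4].
μ_θ-semistable layers: μ^(1)=7/2; μ^(2)=-1

((0, 0, 1, 1); (3, 3, 0, 1))


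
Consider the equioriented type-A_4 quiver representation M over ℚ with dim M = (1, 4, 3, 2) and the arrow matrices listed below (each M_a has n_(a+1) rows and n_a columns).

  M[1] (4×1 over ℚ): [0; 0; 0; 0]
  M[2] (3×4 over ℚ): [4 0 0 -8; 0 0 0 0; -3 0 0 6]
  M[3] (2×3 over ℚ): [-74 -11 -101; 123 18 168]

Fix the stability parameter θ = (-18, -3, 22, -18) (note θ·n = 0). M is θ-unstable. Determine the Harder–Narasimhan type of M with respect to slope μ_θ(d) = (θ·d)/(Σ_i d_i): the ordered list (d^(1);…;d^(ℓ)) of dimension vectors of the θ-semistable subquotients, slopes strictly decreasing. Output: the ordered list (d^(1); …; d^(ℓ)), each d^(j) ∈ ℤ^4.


Barcode: M ≅ I[1,1], I[2,2]^3, I[2,4], I[3,3], I[3,4]. HN layers by μ_θ (4 steps, strictly decreasing):
  μ^(1)=22; μ^(2)=2; μ^(3)=-3; μ^(4)=-18

((0, 0, 1, 0); (0, 0, 2, 2); (0, 4, 0, 0); (1, 0, 0, 0))


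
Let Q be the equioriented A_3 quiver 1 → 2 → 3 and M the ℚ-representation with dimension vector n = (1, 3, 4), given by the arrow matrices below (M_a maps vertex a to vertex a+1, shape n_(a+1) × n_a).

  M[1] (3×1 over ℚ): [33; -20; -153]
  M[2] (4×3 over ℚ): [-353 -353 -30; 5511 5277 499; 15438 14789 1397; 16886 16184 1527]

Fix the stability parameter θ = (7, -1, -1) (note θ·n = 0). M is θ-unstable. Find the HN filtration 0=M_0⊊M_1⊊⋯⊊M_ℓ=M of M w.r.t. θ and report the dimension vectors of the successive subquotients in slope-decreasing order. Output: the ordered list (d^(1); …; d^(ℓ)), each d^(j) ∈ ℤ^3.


Interval decomposition of M: I[1,3], I[2,3]^2, I[3,3].
HN type (ℓ=2): μ^(1)=5/3; μ^(2)=-1

((1, 1, 1); (0, 2, 3))


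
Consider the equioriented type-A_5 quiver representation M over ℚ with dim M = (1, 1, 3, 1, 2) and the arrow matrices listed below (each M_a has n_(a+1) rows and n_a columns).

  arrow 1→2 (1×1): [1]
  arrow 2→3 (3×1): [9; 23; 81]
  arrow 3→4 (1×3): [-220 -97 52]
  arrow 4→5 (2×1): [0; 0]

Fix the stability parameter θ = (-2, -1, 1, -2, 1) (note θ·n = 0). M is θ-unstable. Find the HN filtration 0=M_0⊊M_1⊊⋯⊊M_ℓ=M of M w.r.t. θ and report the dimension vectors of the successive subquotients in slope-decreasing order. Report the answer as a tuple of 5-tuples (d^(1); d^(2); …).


Interval decomposition of M: I[1,4], I[3,3]^2, I[5,5]^2.
HN type (ℓ=4): μ^(1)=1; μ^(2)=-1/2; μ^(3)=-1; μ^(4)=-2

((0, 0, 2, 0, 2); (0, 0, 1, 1, 0); (0, 1, 0, 0, 0); (1, 0, 0, 0, 0))


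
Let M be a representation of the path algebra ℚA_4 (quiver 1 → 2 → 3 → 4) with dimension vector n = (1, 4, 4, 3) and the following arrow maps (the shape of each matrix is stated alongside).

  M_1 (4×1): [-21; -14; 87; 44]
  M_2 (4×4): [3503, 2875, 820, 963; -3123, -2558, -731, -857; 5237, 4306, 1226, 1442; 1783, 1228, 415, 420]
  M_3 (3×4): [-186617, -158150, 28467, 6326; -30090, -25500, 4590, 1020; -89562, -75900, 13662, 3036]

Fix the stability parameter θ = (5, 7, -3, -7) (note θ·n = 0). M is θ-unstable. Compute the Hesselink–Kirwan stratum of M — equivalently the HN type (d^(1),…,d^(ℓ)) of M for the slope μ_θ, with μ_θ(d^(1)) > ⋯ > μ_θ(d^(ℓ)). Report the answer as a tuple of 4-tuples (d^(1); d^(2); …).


Via rank(M_{q-1}∘⋯∘M_p): M ≅ I[1,3], I[2,3]^2, I[2,4], I[4,4]^2.
μ_θ-semistable layers: μ^(1)=3; μ^(2)=2; μ^(3)=-1; μ^(4)=-7

((1, 1, 1, 0); (0, 2, 2, 0); (0, 1, 1, 1); (0, 0, 0, 2))


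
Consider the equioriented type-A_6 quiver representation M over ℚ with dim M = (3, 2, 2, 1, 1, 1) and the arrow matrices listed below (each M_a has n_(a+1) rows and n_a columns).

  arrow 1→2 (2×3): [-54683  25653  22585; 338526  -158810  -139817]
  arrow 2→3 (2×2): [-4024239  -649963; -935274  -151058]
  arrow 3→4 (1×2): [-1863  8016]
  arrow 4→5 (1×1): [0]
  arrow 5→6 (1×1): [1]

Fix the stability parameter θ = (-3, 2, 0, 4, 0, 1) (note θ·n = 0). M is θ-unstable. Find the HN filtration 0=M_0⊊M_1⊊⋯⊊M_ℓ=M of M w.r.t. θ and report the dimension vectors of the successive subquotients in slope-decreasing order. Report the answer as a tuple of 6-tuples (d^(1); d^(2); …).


Via rank(M_{q-1}∘⋯∘M_p): M ≅ I[1,1], I[1,2], I[1,4], I[3,3], I[5,6].
μ_θ-semistable layers: μ^(1)=4; μ^(2)=2; μ^(3)=1; μ^(4)=0; μ^(5)=-3

((0, 0, 0, 1, 0, 0); (0, 1, 0, 0, 0, 0); (0, 1, 1, 0, 0, 1); (0, 0, 1, 0, 1, 0); (3, 0, 0, 0, 0, 0))


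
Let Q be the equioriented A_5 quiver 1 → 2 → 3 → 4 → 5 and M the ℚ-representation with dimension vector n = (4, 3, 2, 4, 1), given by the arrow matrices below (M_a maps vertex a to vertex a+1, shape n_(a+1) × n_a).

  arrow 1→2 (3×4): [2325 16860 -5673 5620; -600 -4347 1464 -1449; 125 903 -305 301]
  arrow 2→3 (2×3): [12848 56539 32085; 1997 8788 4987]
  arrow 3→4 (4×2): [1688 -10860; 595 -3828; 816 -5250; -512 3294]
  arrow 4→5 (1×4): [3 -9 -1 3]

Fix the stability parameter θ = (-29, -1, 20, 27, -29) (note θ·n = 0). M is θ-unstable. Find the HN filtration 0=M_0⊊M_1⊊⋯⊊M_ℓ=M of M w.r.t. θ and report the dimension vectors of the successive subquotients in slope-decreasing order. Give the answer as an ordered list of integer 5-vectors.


Barcode: M ≅ I[1,1]^2, I[1,4], I[1,5], I[2,2], I[4,4]^2. HN layers by μ_θ (5 steps, strictly decreasing):
  μ^(1)=27; μ^(2)=20; μ^(3)=6; μ^(4)=-1; μ^(5)=-29

((0, 0, 0, 3, 0); (0, 0, 1, 0, 0); (0, 0, 1, 1, 1); (0, 3, 0, 0, 0); (4, 0, 0, 0, 0))


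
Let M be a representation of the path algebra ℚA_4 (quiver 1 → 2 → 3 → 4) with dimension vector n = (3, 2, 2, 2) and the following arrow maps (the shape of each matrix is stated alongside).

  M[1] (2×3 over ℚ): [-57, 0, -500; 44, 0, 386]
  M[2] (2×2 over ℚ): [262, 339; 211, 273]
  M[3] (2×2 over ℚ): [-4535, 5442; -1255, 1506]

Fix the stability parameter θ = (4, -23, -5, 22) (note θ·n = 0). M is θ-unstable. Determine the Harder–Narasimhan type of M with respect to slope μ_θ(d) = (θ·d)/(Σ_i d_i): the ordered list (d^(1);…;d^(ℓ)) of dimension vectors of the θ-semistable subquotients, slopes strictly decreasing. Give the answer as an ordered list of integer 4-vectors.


Interval decomposition of M: I[1,1], I[1,3], I[1,4], I[4,4].
HN type (ℓ=4): μ^(1)=22; μ^(2)=4; μ^(3)=-5; μ^(4)=-19/2

((0, 0, 0, 2); (1, 0, 0, 0); (0, 0, 2, 0); (2, 2, 0, 0))


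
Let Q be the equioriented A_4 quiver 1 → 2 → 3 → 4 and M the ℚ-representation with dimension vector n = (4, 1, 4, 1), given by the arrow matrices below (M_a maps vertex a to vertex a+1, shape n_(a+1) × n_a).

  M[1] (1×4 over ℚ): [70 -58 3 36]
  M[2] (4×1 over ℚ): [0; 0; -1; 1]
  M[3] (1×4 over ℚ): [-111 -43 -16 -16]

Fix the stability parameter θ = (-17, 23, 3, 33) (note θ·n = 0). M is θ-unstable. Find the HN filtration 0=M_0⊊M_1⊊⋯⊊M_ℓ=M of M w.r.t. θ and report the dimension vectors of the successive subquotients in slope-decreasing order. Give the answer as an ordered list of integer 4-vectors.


Interval decomposition of M: I[1,1]^3, I[1,3], I[3,3]^2, I[3,4].
HN type (ℓ=4): μ^(1)=33; μ^(2)=13; μ^(3)=3; μ^(4)=-17

((0, 0, 0, 1); (0, 1, 1, 0); (0, 0, 3, 0); (4, 0, 0, 0))


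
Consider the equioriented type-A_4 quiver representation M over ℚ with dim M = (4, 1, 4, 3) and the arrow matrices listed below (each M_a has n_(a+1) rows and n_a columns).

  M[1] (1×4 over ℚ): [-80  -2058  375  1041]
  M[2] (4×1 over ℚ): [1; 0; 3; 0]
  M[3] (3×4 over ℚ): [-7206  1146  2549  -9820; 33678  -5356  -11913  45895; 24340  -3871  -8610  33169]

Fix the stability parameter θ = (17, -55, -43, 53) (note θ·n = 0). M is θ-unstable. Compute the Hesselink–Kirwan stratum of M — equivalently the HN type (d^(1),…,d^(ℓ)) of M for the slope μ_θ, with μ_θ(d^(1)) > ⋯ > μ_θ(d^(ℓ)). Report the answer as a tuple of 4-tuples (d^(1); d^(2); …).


Via rank(M_{q-1}∘⋯∘M_p): M ≅ I[1,1]^3, I[1,4], I[3,3], I[3,4]^2.
μ_θ-semistable layers: μ^(1)=53; μ^(2)=17; μ^(3)=-27; μ^(4)=-43

((0, 0, 0, 3); (3, 0, 0, 0); (1, 1, 1, 0); (0, 0, 3, 0))


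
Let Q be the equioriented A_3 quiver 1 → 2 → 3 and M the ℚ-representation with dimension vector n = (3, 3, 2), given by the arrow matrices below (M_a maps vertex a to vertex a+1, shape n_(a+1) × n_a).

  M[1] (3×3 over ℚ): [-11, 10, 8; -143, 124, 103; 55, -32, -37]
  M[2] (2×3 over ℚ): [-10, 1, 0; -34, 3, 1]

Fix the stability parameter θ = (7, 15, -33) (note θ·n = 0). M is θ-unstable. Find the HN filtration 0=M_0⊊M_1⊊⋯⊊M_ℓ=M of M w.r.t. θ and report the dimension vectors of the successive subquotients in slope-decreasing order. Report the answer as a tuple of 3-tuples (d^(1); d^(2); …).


Barcode: M ≅ I[1,1], I[1,2], I[1,3], I[2,3]. HN layers by μ_θ (4 steps, strictly decreasing):
  μ^(1)=15; μ^(2)=7; μ^(3)=-11/3; μ^(4)=-9

((0, 1, 0); (2, 0, 0); (1, 1, 1); (0, 1, 1))


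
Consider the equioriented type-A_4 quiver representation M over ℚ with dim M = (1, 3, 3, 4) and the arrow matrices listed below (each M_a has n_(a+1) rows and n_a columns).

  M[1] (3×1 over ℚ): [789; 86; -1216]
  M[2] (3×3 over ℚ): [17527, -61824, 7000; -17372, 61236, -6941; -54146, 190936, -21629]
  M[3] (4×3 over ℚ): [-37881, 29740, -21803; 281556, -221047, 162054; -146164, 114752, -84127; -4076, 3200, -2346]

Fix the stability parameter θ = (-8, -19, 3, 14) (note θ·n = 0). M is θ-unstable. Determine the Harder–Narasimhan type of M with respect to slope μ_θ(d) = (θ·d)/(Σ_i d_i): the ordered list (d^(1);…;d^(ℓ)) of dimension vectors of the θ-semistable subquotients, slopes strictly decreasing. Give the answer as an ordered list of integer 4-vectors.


Via rank(M_{q-1}∘⋯∘M_p): M ≅ I[1,4], I[2,4]^2, I[4,4].
μ_θ-semistable layers: μ^(1)=14; μ^(2)=3; μ^(3)=-27/2; μ^(4)=-19

((0, 0, 0, 4); (0, 0, 3, 0); (1, 1, 0, 0); (0, 2, 0, 0))


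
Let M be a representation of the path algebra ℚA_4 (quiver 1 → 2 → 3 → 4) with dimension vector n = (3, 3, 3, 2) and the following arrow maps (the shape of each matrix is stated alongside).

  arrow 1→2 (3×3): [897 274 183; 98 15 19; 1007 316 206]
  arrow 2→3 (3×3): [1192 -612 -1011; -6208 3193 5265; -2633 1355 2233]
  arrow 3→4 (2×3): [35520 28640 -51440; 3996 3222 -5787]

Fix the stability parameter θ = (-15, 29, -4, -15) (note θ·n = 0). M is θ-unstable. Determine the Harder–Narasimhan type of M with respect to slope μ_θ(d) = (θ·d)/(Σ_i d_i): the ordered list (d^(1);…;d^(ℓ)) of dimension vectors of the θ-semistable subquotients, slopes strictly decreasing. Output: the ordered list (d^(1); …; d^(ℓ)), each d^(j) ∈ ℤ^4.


Interval decomposition of M: I[1,3]^2, I[1,4], I[4,4].
HN type (ℓ=3): μ^(1)=25/2; μ^(2)=10/3; μ^(3)=-15

((0, 2, 2, 0); (0, 1, 1, 1); (3, 0, 0, 1))


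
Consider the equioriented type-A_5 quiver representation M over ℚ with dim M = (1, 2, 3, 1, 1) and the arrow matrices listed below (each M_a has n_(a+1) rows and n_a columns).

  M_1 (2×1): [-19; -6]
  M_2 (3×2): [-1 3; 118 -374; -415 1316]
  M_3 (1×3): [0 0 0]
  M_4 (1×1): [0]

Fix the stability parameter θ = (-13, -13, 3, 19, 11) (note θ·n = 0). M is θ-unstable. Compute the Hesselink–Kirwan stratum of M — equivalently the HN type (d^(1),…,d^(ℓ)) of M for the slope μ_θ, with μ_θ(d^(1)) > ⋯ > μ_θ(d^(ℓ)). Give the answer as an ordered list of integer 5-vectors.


Interval decomposition of M: I[1,3], I[2,3], I[3,3], I[4,4], I[5,5].
HN type (ℓ=4): μ^(1)=19; μ^(2)=11; μ^(3)=3; μ^(4)=-13

((0, 0, 0, 1, 0); (0, 0, 0, 0, 1); (0, 0, 3, 0, 0); (1, 2, 0, 0, 0))


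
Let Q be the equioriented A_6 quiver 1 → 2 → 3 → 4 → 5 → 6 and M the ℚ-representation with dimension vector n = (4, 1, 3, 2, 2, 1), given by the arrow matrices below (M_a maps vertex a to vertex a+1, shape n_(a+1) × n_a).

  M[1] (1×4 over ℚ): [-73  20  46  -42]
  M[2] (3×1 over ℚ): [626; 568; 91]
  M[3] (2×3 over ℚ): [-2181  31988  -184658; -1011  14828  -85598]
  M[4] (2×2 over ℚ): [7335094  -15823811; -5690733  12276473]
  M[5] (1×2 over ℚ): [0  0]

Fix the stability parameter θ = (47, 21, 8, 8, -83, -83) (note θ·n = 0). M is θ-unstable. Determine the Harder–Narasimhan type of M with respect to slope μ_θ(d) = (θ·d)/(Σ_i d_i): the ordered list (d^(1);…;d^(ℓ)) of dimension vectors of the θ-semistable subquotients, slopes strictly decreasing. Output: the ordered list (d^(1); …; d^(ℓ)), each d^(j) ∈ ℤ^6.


Via rank(M_{q-1}∘⋯∘M_p): M ≅ I[1,1]^3, I[1,3], I[3,3], I[3,5], I[4,5], I[6,6].
μ_θ-semistable layers: μ^(1)=47; μ^(2)=76/3; μ^(3)=8; μ^(4)=-67/3; μ^(5)=-75/2; μ^(6)=-83

((3, 0, 0, 0, 0, 0); (1, 1, 1, 0, 0, 0); (0, 0, 1, 0, 0, 0); (0, 0, 1, 1, 1, 0); (0, 0, 0, 1, 1, 0); (0, 0, 0, 0, 0, 1))


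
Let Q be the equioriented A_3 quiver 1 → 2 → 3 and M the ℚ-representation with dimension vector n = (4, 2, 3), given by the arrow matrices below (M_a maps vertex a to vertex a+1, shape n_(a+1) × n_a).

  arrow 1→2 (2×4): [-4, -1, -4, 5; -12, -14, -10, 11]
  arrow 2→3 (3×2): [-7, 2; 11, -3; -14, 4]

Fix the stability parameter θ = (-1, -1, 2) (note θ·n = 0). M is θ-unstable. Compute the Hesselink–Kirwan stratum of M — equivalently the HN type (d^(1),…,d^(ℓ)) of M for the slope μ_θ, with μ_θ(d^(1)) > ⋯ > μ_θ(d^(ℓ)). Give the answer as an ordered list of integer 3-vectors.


Via rank(M_{q-1}∘⋯∘M_p): M ≅ I[1,1]^2, I[1,3]^2, I[3,3].
μ_θ-semistable layers: μ^(1)=2; μ^(2)=-1

((0, 0, 3); (4, 2, 0))


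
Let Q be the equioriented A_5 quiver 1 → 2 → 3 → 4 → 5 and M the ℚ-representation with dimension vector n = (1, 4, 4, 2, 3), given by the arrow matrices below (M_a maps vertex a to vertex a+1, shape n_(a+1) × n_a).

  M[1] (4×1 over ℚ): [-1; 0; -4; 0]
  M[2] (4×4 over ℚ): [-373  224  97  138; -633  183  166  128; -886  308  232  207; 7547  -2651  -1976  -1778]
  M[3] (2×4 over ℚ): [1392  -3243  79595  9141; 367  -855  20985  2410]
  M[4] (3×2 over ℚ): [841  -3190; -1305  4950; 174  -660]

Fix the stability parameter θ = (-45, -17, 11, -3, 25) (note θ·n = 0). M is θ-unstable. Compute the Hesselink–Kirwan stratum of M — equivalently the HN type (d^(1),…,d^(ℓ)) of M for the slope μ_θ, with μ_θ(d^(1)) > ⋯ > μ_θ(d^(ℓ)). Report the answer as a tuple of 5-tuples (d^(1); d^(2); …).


Interval decomposition of M: I[1,3], I[2,2], I[2,4], I[2,5], I[3,3], I[5,5]^2.
HN type (ℓ=5): μ^(1)=25; μ^(2)=11; μ^(3)=4; μ^(4)=-17; μ^(5)=-45

((0, 0, 0, 0, 3); (0, 0, 2, 0, 0); (0, 0, 2, 2, 0); (0, 4, 0, 0, 0); (1, 0, 0, 0, 0))


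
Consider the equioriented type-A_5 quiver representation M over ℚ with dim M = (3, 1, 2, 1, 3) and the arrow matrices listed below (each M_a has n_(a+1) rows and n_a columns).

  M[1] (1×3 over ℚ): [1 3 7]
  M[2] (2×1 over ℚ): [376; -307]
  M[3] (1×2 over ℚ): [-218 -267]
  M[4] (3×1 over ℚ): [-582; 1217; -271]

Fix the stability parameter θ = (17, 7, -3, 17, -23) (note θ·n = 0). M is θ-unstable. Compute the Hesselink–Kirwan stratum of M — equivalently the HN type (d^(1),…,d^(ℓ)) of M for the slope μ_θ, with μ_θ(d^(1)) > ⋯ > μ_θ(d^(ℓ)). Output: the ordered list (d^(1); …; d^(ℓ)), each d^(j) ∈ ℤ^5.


Barcode: M ≅ I[1,1]^2, I[1,5], I[3,3], I[5,5]^2. HN layers by μ_θ (4 steps, strictly decreasing):
  μ^(1)=17; μ^(2)=3; μ^(3)=-3; μ^(4)=-23

((2, 0, 0, 0, 0); (1, 1, 1, 1, 1); (0, 0, 1, 0, 0); (0, 0, 0, 0, 2))


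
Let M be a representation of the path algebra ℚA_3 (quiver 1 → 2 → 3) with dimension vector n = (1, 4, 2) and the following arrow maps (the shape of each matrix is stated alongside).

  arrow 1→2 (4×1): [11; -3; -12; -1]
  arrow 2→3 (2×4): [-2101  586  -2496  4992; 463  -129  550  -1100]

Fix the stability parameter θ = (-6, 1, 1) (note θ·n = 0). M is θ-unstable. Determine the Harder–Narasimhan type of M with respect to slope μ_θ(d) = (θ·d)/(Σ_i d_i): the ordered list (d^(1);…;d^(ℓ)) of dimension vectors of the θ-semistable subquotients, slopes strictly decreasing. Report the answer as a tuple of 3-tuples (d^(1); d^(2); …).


Interval decomposition of M: I[1,3], I[2,2]^2, I[2,3].
HN type (ℓ=2): μ^(1)=1; μ^(2)=-6

((0, 4, 2); (1, 0, 0))


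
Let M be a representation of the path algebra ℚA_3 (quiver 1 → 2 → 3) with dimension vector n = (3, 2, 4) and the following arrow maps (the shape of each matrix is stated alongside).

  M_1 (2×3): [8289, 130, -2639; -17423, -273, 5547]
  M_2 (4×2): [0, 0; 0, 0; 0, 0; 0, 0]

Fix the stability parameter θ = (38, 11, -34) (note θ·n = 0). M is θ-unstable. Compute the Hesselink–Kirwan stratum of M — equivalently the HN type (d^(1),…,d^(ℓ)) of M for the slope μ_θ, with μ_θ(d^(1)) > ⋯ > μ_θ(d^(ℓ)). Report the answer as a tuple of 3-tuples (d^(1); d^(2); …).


Interval decomposition of M: I[1,1], I[1,2]^2, I[3,3]^4.
HN type (ℓ=3): μ^(1)=38; μ^(2)=49/2; μ^(3)=-34

((1, 0, 0); (2, 2, 0); (0, 0, 4))


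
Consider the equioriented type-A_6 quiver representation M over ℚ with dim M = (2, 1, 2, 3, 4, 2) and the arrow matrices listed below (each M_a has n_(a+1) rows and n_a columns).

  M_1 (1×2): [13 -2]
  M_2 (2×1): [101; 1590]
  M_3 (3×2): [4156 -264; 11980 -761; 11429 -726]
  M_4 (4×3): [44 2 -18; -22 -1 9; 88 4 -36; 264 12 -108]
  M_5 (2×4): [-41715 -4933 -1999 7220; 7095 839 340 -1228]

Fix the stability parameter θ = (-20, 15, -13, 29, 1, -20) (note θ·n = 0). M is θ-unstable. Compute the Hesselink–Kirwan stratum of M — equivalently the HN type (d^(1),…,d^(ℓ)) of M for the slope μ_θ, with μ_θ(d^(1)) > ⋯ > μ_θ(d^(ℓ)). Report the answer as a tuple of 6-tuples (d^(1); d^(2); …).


Via rank(M_{q-1}∘⋯∘M_p): M ≅ I[1,1], I[1,6], I[3,4], I[4,4], I[5,5]^2, I[5,6].
μ_θ-semistable layers: μ^(1)=29; μ^(2)=10/3; μ^(3)=1; μ^(4)=-19/2; μ^(5)=-13; μ^(6)=-20

((0, 0, 0, 2, 0, 0); (0, 0, 0, 1, 1, 1); (0, 1, 1, 0, 2, 0); (0, 0, 0, 0, 1, 1); (0, 0, 1, 0, 0, 0); (2, 0, 0, 0, 0, 0))


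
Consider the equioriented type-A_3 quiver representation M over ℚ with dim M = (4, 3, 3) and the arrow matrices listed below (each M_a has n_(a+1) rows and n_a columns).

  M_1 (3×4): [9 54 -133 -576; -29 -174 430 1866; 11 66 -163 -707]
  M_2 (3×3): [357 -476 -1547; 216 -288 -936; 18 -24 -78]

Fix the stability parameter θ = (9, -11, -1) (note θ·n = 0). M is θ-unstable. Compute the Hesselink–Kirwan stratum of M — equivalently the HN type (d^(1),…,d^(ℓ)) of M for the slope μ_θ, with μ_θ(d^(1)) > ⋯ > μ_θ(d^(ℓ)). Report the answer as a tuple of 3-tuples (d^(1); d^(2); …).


Interval decomposition of M: I[1,1], I[1,2]^2, I[1,3], I[3,3]^2.
HN type (ℓ=2): μ^(1)=9; μ^(2)=-1

((1, 0, 0); (3, 3, 3))


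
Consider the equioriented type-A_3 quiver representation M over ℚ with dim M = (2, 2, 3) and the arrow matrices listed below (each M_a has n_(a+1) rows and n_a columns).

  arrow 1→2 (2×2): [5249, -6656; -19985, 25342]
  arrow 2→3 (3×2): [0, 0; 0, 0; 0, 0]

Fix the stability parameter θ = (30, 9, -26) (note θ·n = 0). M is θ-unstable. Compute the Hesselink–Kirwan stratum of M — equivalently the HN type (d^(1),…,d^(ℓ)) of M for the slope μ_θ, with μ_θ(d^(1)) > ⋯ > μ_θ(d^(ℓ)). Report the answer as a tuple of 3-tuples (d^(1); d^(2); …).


Interval decomposition of M: I[1,2]^2, I[3,3]^3.
HN type (ℓ=2): μ^(1)=39/2; μ^(2)=-26

((2, 2, 0); (0, 0, 3))


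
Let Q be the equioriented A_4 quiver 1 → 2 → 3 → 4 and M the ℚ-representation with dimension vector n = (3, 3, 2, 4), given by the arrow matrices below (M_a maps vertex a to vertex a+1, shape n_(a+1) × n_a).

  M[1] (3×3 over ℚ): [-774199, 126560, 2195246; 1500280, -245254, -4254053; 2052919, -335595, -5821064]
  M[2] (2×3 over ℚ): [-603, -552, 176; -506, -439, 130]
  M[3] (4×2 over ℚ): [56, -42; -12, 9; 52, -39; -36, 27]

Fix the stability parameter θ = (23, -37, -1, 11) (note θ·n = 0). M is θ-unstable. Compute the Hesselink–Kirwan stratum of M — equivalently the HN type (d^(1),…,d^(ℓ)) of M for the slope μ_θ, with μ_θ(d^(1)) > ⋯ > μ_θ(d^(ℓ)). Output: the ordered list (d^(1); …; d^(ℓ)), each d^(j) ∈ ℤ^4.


Via rank(M_{q-1}∘⋯∘M_p): M ≅ I[1,2], I[1,3], I[1,4], I[4,4]^3.
μ_θ-semistable layers: μ^(1)=11; μ^(2)=-1; μ^(3)=-7

((0, 0, 0, 4); (0, 0, 2, 0); (3, 3, 0, 0))
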